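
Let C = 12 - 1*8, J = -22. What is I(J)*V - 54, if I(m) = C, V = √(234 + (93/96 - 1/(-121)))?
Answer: -54 + √1819662/22 ≈ 7.3158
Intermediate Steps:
V = √1819662/88 (V = √(234 + (93*(1/96) - 1*(-1/121))) = √(234 + (31/32 + 1/121)) = √(234 + 3783/3872) = √(909831/3872) = √1819662/88 ≈ 15.329)
C = 4 (C = 12 - 8 = 4)
I(m) = 4
I(J)*V - 54 = 4*(√1819662/88) - 54 = √1819662/22 - 54 = -54 + √1819662/22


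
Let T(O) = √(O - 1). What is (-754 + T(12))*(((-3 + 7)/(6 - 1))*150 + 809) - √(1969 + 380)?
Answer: -700466 - 9*√29 + 929*√11 ≈ -6.9743e+5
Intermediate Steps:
T(O) = √(-1 + O)
(-754 + T(12))*(((-3 + 7)/(6 - 1))*150 + 809) - √(1969 + 380) = (-754 + √(-1 + 12))*(((-3 + 7)/(6 - 1))*150 + 809) - √(1969 + 380) = (-754 + √11)*((4/5)*150 + 809) - √2349 = (-754 + √11)*((4*(⅕))*150 + 809) - 9*√29 = (-754 + √11)*((⅘)*150 + 809) - 9*√29 = (-754 + √11)*(120 + 809) - 9*√29 = (-754 + √11)*929 - 9*√29 = (-700466 + 929*√11) - 9*√29 = -700466 - 9*√29 + 929*√11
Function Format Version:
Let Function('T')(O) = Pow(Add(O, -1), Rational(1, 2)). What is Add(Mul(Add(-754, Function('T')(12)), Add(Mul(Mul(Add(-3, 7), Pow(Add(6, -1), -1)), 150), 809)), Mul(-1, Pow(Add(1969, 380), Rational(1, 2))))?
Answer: Add(-700466, Mul(-9, Pow(29, Rational(1, 2))), Mul(929, Pow(11, Rational(1, 2)))) ≈ -6.9743e+5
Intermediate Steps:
Function('T')(O) = Pow(Add(-1, O), Rational(1, 2))
Add(Mul(Add(-754, Function('T')(12)), Add(Mul(Mul(Add(-3, 7), Pow(Add(6, -1), -1)), 150), 809)), Mul(-1, Pow(Add(1969, 380), Rational(1, 2)))) = Add(Mul(Add(-754, Pow(Add(-1, 12), Rational(1, 2))), Add(Mul(Mul(Add(-3, 7), Pow(Add(6, -1), -1)), 150), 809)), Mul(-1, Pow(Add(1969, 380), Rational(1, 2)))) = Add(Mul(Add(-754, Pow(11, Rational(1, 2))), Add(Mul(Mul(4, Pow(5, -1)), 150), 809)), Mul(-1, Pow(2349, Rational(1, 2)))) = Add(Mul(Add(-754, Pow(11, Rational(1, 2))), Add(Mul(Mul(4, Rational(1, 5)), 150), 809)), Mul(-1, Mul(9, Pow(29, Rational(1, 2))))) = Add(Mul(Add(-754, Pow(11, Rational(1, 2))), Add(Mul(Rational(4, 5), 150), 809)), Mul(-9, Pow(29, Rational(1, 2)))) = Add(Mul(Add(-754, Pow(11, Rational(1, 2))), Add(120, 809)), Mul(-9, Pow(29, Rational(1, 2)))) = Add(Mul(Add(-754, Pow(11, Rational(1, 2))), 929), Mul(-9, Pow(29, Rational(1, 2)))) = Add(Add(-700466, Mul(929, Pow(11, Rational(1, 2)))), Mul(-9, Pow(29, Rational(1, 2)))) = Add(-700466, Mul(-9, Pow(29, Rational(1, 2))), Mul(929, Pow(11, Rational(1, 2))))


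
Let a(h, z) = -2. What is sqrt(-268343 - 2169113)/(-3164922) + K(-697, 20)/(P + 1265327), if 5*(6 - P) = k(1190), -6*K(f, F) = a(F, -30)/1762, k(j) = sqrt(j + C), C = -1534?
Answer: (2637435*I + 156066172220*sqrt(3109) - 49336*I*sqrt(267374))/(2788296282*(2*sqrt(86) + 6326665*I)) ≈ 1.4951e-10 - 0.00049329*I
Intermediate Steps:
k(j) = sqrt(-1534 + j) (k(j) = sqrt(j - 1534) = sqrt(-1534 + j))
K(f, F) = 1/5286 (K(f, F) = -(-1)/(3*1762) = -1/6*(-1/881) = 1/5286)
P = 6 - 2*I*sqrt(86)/5 (P = 6 - sqrt(-1534 + 1190)/5 = 6 - 2*I*sqrt(86)/5 ≈ 6.0 - 3.7094*I)
sqrt(-268343 - 2169113)/(-3164922) + K(-697, 20)/(P + 1265327) = sqrt(-268343 - 2169113)/(-3164922) + 1/(5286*((6 - 2*I*sqrt(86)/5) + 1265327)) = sqrt(-2437456)*(-1/3164922) + 1/(5286*(1265333 - 2*I*sqrt(86)/5)) = (28*I*sqrt(3109))*(-1/3164922) + 1/(5286*(1265333 - 2*I*sqrt(86)/5)) = -14*I*sqrt(3109)/1582461 + 1/(5286*(1265333 - 2*I*sqrt(86)/5)) = 1/(5286*(1265333 - 2*I*sqrt(86)/5)) - 14*I*sqrt(3109)/1582461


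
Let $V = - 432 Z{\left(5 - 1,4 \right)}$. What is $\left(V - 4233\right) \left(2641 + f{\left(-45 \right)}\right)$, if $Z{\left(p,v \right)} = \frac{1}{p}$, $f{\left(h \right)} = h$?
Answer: $-11269236$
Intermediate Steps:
$V = -108$ ($V = - \frac{432}{5 - 1} = - \frac{432}{4} = \left(-432\right) \frac{1}{4} = -108$)
$\left(V - 4233\right) \left(2641 + f{\left(-45 \right)}\right) = \left(-108 - 4233\right) \left(2641 - 45\right) = \left(-4341\right) 2596 = -11269236$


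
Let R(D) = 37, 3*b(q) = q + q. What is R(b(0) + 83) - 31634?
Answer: -31597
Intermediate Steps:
b(q) = 2*q/3 (b(q) = (q + q)/3 = (2*q)/3 = 2*q/3)
R(b(0) + 83) - 31634 = 37 - 31634 = -31597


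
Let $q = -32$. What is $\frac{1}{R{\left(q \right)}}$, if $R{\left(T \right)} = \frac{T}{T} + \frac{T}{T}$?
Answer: $\frac{1}{2} \approx 0.5$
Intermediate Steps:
$R{\left(T \right)} = 2$ ($R{\left(T \right)} = 1 + 1 = 2$)
$\frac{1}{R{\left(q \right)}} = \frac{1}{2}$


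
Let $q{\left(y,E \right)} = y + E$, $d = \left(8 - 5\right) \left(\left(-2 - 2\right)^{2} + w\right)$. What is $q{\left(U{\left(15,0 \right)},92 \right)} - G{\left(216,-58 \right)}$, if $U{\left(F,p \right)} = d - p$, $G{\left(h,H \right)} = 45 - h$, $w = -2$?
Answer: $305$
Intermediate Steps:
$d = 42$ ($d = \left(8 - 5\right) \left(\left(-2 - 2\right)^{2} - 2\right) = 3 \left(\left(-4\right)^{2} - 2\right) = 3 \left(16 - 2\right) = 3 \cdot 14 = 42$)
$U{\left(F,p \right)} = 42 - p$
$q{\left(y,E \right)} = E + y$
$q{\left(U{\left(15,0 \right)},92 \right)} - G{\left(216,-58 \right)} = \left(92 + \left(42 - 0\right)\right) - \left(45 - 216\right) = \left(92 + \left(42 + 0\right)\right) - \left(45 - 216\right) = \left(92 + 42\right) - -171 = 134 + 171 = 305$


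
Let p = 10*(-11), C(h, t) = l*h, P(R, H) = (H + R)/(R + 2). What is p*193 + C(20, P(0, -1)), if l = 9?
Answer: -21050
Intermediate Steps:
P(R, H) = (H + R)/(2 + R)
C(h, t) = 9*h
p = -110
p*193 + C(20, P(0, -1)) = -110*193 + 9*20 = -21230 + 180 = -21050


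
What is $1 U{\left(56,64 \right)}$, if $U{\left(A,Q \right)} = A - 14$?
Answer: $42$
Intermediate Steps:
$U{\left(A,Q \right)} = -14 + A$
$1 U{\left(56,64 \right)} = 1 \left(-14 + 56\right) = 1 \cdot 42 = 42$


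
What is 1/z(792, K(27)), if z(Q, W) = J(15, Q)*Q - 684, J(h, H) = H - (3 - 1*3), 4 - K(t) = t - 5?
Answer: 1/626580 ≈ 1.5960e-6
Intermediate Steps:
K(t) = 9 - t (K(t) = 4 - (t - 5) = 4 - (-5 + t) = 4 + (5 - t) = 9 - t)
J(h, H) = H (J(h, H) = H - (3 - 3) = H - 1*0 = H + 0 = H)
z(Q, W) = -684 + Q² (z(Q, W) = Q*Q - 684 = Q² - 684 = -684 + Q²)
1/z(792, K(27)) = 1/(-684 + 792²) = 1/(-684 + 627264) = 1/626580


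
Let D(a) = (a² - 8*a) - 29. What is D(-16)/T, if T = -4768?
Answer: -355/4768 ≈ -0.074455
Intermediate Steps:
D(a) = -29 + a² - 8*a
D(-16)/T = (-29 + (-16)² - 8*(-16))/(-4768) = (-29 + 256 + 128)*(-1/4768) = 355*(-1/4768) = -355/4768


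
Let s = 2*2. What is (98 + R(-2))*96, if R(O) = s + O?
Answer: 9600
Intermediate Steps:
s = 4
R(O) = 4 + O
(98 + R(-2))*96 = (98 + (4 - 2))*96 = (98 + 2)*96 = 100*96 = 9600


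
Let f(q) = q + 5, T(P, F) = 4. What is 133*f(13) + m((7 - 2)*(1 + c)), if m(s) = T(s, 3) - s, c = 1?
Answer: 2388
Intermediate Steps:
f(q) = 5 + q
m(s) = 4 - s
133*f(13) + m((7 - 2)*(1 + c)) = 133*(5 + 13) + (4 - (7 - 2)*(1 + 1)) = 133*18 + (4 - 5*2) = 2394 + (4 - 1*10) = 2394 + (4 - 10) = 2394 - 6 = 2388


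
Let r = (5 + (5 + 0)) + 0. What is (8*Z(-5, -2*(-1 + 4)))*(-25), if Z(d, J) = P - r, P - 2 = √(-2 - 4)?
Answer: 1600 - 200*I*√6 ≈ 1600.0 - 489.9*I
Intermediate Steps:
P = 2 + I*√6 (P = 2 + √(-2 - 4) = 2 + √(-6) = 2 + I*√6 ≈ 2.0 + 2.4495*I)
r = 10 (r = (5 + 5) + 0 = 10 + 0 = 10)
Z(d, J) = -8 + I*√6 (Z(d, J) = (2 + I*√6) - 1*10 = (2 + I*√6) - 10 = -8 + I*√6)
(8*Z(-5, -2*(-1 + 4)))*(-25) = (8*(-8 + I*√6))*(-25) = (-64 + 8*I*√6)*(-25) = 1600 - 200*I*√6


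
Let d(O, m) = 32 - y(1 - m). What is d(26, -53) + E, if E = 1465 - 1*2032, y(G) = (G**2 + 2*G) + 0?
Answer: -3559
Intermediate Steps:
y(G) = G**2 + 2*G
d(O, m) = 32 - (1 - m)*(3 - m) (d(O, m) = 32 - (1 - m)*(2 + (1 - m)) = 32 - (1 - m)*(3 - m))
E = -567 (E = 1465 - 2032 = -567)
d(26, -53) + E = (32 - (-1 - 53)*(-3 - 53)) - 567 = (32 - 1*(-54)*(-56)) - 567 = (32 - 3024) - 567 = -2992 - 567 = -3559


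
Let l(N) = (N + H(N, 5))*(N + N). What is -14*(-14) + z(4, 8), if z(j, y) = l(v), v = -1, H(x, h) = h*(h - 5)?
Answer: 198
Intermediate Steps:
H(x, h) = h*(-5 + h)
l(N) = 2*N² (l(N) = (N + 5*(-5 + 5))*(N + N) = (N + 5*0)*(2*N) = (N + 0)*(2*N) = N*(2*N) = 2*N²)
z(j, y) = 2 (z(j, y) = 2*(-1)² = 2*1 = 2)
-14*(-14) + z(4, 8) = -14*(-14) + 2 = 196 + 2 = 198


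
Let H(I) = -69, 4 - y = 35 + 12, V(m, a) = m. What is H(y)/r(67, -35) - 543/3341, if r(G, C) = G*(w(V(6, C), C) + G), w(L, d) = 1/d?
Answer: -93345579/524697368 ≈ -0.17790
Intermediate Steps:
y = -43 (y = 4 - (35 + 12) = 4 - 1*47 = 4 - 47 = -43)
r(G, C) = G*(G + 1/C) (r(G, C) = G*(1/C + G) = G*(G + 1/C))
H(y)/r(67, -35) - 543/3341 = -69/(67**2 + 67/(-35)) - 543/3341 = -69/(4489 + 67*(-1/35)) - 543*1/3341 = -69/(4489 - 67/35) - 543/3341 = -69/157048/35 - 543/3341 = -69*35/157048 - 543/3341 = -2415/157048 - 543/3341 = -93345579/524697368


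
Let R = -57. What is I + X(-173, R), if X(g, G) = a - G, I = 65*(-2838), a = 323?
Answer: -184090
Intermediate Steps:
I = -184470
X(g, G) = 323 - G
I + X(-173, R) = -184470 + (323 - 1*(-57)) = -184470 + (323 + 57) = -184470 + 380 = -184090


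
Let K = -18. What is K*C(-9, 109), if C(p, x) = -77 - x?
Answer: 3348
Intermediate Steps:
K*C(-9, 109) = -18*(-77 - 1*109) = -18*(-77 - 109) = -18*(-186) = 3348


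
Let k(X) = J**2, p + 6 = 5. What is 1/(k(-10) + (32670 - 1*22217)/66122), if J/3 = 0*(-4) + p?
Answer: 66122/605551 ≈ 0.10919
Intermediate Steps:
p = -1 (p = -6 + 5 = -1)
J = -3 (J = 3*(0*(-4) - 1) = 3*(0 - 1) = 3*(-1) = -3)
k(X) = 9 (k(X) = (-3)**2 = 9)
1/(k(-10) + (32670 - 1*22217)/66122) = 1/(9 + (32670 - 1*22217)/66122) = 1/(9 + (32670 - 22217)*(1/66122)) = 1/(9 + 10453*(1/66122)) = 1/(9 + 10453/66122) = 1/(605551/66122) = 66122/605551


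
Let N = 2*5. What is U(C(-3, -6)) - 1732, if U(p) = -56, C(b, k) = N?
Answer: -1788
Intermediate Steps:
N = 10
C(b, k) = 10
U(C(-3, -6)) - 1732 = -56 - 1732 = -1788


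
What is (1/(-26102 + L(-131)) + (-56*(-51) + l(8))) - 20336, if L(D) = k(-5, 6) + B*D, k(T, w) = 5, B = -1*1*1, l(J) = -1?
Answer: -453911647/25966 ≈ -17481.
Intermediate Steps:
B = -1 (B = -1*1 = -1)
L(D) = 5 - D
(1/(-26102 + L(-131)) + (-56*(-51) + l(8))) - 20336 = (1/(-26102 + (5 - 1*(-131))) + (-56*(-51) - 1)) - 20336 = (1/(-26102 + (5 + 131)) + (2856 - 1)) - 20336 = (1/(-26102 + 136) + 2855) - 20336 = (1/(-25966) + 2855) - 20336 = (-1/25966 + 2855) - 20336 = 74132929/25966 - 20336 = -453911647/25966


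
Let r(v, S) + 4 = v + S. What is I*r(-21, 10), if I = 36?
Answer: -540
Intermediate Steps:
r(v, S) = -4 + S + v (r(v, S) = -4 + (v + S) = -4 + (S + v) = -4 + S + v)
I*r(-21, 10) = 36*(-4 + 10 - 21) = 36*(-15) = -540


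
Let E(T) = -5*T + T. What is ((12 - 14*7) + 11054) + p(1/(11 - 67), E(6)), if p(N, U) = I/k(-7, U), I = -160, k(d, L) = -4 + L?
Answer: 76816/7 ≈ 10974.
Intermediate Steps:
E(T) = -4*T
p(N, U) = -160/(-4 + U)
((12 - 14*7) + 11054) + p(1/(11 - 67), E(6)) = ((12 - 14*7) + 11054) - 160/(-4 - 4*6) = ((12 - 98) + 11054) - 160/(-4 - 24) = (-86 + 11054) - 160/(-28) = 10968 - 160*(-1/28) = 10968 + 40/7 = 76816/7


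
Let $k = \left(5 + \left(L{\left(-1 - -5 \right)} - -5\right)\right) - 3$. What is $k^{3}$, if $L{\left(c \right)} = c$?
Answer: $1331$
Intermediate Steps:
$k = 11$ ($k = \left(5 - -9\right) - 3 = \left(5 + \left(\left(-1 + 5\right) + 5\right)\right) - 3 = \left(5 + \left(4 + 5\right)\right) - 3 = \left(5 + 9\right) - 3 = 14 - 3 = 11$)
$k^{3} = 11^{3} = 1331$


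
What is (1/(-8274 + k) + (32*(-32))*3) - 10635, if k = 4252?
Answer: -55129555/4022 ≈ -13707.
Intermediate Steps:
(1/(-8274 + k) + (32*(-32))*3) - 10635 = (1/(-8274 + 4252) + (32*(-32))*3) - 10635 = (1/(-4022) - 1024*3) - 10635 = (-1/4022 - 3072) - 10635 = -12355585/4022 - 10635 = -55129555/4022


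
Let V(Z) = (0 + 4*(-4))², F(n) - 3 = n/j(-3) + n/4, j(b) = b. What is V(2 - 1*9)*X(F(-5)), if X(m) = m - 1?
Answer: 1856/3 ≈ 618.67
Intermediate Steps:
F(n) = 3 - n/12 (F(n) = 3 + (n/(-3) + n/4) = 3 + (n*(-⅓) + n*(¼)) = 3 + (-n/3 + n/4) = 3 - n/12)
X(m) = -1 + m
V(Z) = 256 (V(Z) = (0 - 16)² = (-16)² = 256)
V(2 - 1*9)*X(F(-5)) = 256*(-1 + (3 - 1/12*(-5))) = 256*(-1 + (3 + 5/12)) = 256*(-1 + 41/12) = 256*(29/12) = 1856/3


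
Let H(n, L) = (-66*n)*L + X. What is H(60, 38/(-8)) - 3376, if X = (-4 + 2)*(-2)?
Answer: 15438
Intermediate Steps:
X = 4 (X = -2*(-2) = 4)
H(n, L) = 4 - 66*L*n (H(n, L) = (-66*n)*L + 4 = -66*L*n + 4 = 4 - 66*L*n)
H(60, 38/(-8)) - 3376 = (4 - 66*38/(-8)*60) - 3376 = (4 - 66*38*(-⅛)*60) - 3376 = (4 - 66*(-19/4)*60) - 3376 = (4 + 18810) - 3376 = 18814 - 3376 = 15438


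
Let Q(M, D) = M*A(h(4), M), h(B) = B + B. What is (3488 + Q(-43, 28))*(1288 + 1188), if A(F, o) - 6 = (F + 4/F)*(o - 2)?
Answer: 48721490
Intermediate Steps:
h(B) = 2*B
A(F, o) = 6 + (-2 + o)*(F + 4/F) (A(F, o) = 6 + (F + 4/F)*(o - 2) = 6 + (F + 4/F)*(-2 + o) = 6 + (-2 + o)*(F + 4/F))
Q(M, D) = M*(-11 + 17*M/2) (Q(M, D) = M*((-8 + 4*M + (2*4)*(6 - 4*4 + (2*4)*M))/((2*4))) = M*((-8 + 4*M + 8*(6 - 2*8 + 8*M))/8) = M*((-8 + 4*M + 8*(6 - 16 + 8*M))/8) = M*((-8 + 4*M + 8*(-10 + 8*M))/8) = M*((-8 + 4*M + (-80 + 64*M))/8) = M*((-88 + 68*M)/8) = M*(-11 + 17*M/2))
(3488 + Q(-43, 28))*(1288 + 1188) = (3488 + (1/2)*(-43)*(-22 + 17*(-43)))*(1288 + 1188) = (3488 + (1/2)*(-43)*(-22 - 731))*2476 = (3488 + (1/2)*(-43)*(-753))*2476 = (3488 + 32379/2)*2476 = (39355/2)*2476 = 48721490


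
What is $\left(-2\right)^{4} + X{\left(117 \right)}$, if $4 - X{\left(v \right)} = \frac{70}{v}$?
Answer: $\frac{2270}{117} \approx 19.402$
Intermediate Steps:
$X{\left(v \right)} = 4 - \frac{70}{v}$
$\left(-2\right)^{4} + X{\left(117 \right)} = \left(-2\right)^{4} + \left(4 - \frac{70}{117}\right) = 16 + \left(4 - \frac{70}{117}\right) = 16 + \frac{398}{117} = \frac{2270}{117}$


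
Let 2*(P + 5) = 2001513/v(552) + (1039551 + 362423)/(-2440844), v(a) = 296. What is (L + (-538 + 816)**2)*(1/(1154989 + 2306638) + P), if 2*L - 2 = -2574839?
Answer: -1459501759699889395350967/357284325997664 ≈ -4.0850e+9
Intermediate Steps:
L = -2574837/2 (L = 1 + (1/2)*(-2574839) = 1 - 2574839/2 = -2574837/2 ≈ -1.2874e+6)
P = 174205039801/51606416 (P = -5 + (2001513/296 + (1039551 + 362423)/(-2440844))/2 = -5 + (2001513*(1/296) + 1401974*(-1/2440844))/2 = -5 + (2001513/296 - 100141/174346)/2 = -5 + (1/2)*(174463071881/25803208) = -5 + 174463071881/51606416 = 174205039801/51606416 ≈ 3375.6)
(L + (-538 + 816)**2)*(1/(1154989 + 2306638) + P) = (-2574837/2 + (-538 + 816)**2)*(1/(1154989 + 2306638) + 174205039801/51606416) = (-2574837/2 + 278**2)*(1/3461627 + 174205039801/51606416) = (-2574837/2 + 77284)*(1/3461627 + 174205039801/51606416) = -2420269/2*603032869362822643/178642162998832 = -1459501759699889395350967/357284325997664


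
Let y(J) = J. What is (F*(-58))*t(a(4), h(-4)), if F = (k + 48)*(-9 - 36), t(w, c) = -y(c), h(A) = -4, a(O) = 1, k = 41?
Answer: 929160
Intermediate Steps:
t(w, c) = -c
F = -4005 (F = (41 + 48)*(-9 - 36) = 89*(-45) = -4005)
(F*(-58))*t(a(4), h(-4)) = (-4005*(-58))*(-1*(-4)) = 232290*4 = 929160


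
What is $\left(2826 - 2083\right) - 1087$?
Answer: $-344$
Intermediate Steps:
$\left(2826 - 2083\right) - 1087 = 743 - 1087 = -344$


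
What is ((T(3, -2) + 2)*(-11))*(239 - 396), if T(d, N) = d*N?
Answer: -6908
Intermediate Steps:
T(d, N) = N*d
((T(3, -2) + 2)*(-11))*(239 - 396) = ((-2*3 + 2)*(-11))*(239 - 396) = ((-6 + 2)*(-11))*(-157) = -4*(-11)*(-157) = 44*(-157) = -6908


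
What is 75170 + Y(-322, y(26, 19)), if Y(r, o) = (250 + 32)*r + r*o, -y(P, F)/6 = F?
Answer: 21074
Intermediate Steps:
y(P, F) = -6*F
Y(r, o) = 282*r + o*r
75170 + Y(-322, y(26, 19)) = 75170 - 322*(282 - 6*19) = 75170 - 322*(282 - 114) = 75170 - 322*168 = 75170 - 54096 = 21074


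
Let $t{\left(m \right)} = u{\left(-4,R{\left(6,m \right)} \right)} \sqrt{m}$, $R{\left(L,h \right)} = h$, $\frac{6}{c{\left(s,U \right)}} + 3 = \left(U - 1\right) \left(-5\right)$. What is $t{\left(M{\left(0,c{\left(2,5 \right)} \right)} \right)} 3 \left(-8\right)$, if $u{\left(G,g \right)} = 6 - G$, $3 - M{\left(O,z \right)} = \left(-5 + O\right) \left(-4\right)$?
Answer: $- 240 i \sqrt{17} \approx - 989.54 i$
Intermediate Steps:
$c{\left(s,U \right)} = \frac{6}{2 - 5 U}$ ($c{\left(s,U \right)} = \frac{6}{-3 + \left(U - 1\right) \left(-5\right)} = \frac{6}{-3 + \left(-1 + U\right) \left(-5\right)} = \frac{6}{-3 - \left(-5 + 5 U\right)} = \frac{6}{2 - 5 U}$)
$M{\left(O,z \right)} = -17 + 4 O$ ($M{\left(O,z \right)} = 3 - \left(-5 + O\right) \left(-4\right) = 3 - \left(20 - 4 O\right) = 3 + \left(-20 + 4 O\right) = -17 + 4 O$)
$t{\left(m \right)} = 10 \sqrt{m}$ ($t{\left(m \right)} = \left(6 - -4\right) \sqrt{m} = \left(6 + 4\right) \sqrt{m} = 10 \sqrt{m}$)
$t{\left(M{\left(0,c{\left(2,5 \right)} \right)} \right)} 3 \left(-8\right) = 10 \sqrt{-17 + 4 \cdot 0} \cdot 3 \left(-8\right) = 10 \sqrt{-17 + 0} \cdot 3 \left(-8\right) = 10 \sqrt{-17} \cdot 3 \left(-8\right) = 10 i \sqrt{17} \cdot 3 \left(-8\right) = 30 i \sqrt{17} \left(-8\right) = - 240 i \sqrt{17}$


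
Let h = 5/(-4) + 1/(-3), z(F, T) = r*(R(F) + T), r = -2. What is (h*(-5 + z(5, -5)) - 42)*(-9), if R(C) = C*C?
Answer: -1053/4 ≈ -263.25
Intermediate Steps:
R(C) = C²
z(F, T) = -2*T - 2*F² (z(F, T) = -2*(F² + T) = -2*(T + F²) = -2*T - 2*F²)
h = -19/12 (h = 5*(-¼) + 1*(-⅓) = -5/4 - ⅓ = -19/12 ≈ -1.5833)
(h*(-5 + z(5, -5)) - 42)*(-9) = (-19*(-5 + (-2*(-5) - 2*5²))/12 - 42)*(-9) = (-19*(-5 + (10 - 2*25))/12 - 42)*(-9) = (-19*(-5 + (10 - 50))/12 - 42)*(-9) = (-19*(-5 - 40)/12 - 42)*(-9) = (-19/12*(-45) - 42)*(-9) = (285/4 - 42)*(-9) = (117/4)*(-9) = -1053/4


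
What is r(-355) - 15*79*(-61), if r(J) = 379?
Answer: 72664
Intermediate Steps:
r(-355) - 15*79*(-61) = 379 - 15*79*(-61) = 379 - 1185*(-61) = 379 + 72285 = 72664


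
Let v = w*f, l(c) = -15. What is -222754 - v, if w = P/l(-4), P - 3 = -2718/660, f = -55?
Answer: -2227499/10 ≈ -2.2275e+5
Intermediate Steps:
P = -123/110 (P = 3 - 2718/660 = 3 - 2718*1/660 = 3 - 453/110 = -123/110 ≈ -1.1182)
w = 41/550 (w = -123/110/(-15) = -123/110*(-1/15) = 41/550 ≈ 0.074546)
v = -41/10 (v = (41/550)*(-55) = -41/10 ≈ -4.1000)
-222754 - v = -222754 - 1*(-41/10) = -222754 + 41/10 = -2227499/10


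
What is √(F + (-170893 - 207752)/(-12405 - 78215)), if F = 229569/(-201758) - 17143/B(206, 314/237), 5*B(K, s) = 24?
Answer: I*√107356377751196798431758/5484992988 ≈ 59.736*I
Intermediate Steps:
B(K, s) = 24/5 (B(K, s) = (⅕)*24 = 24/5)
F = -8649598313/2421096 (F = 229569/(-201758) - 17143/24/5 = 229569*(-1/201758) - 17143*5/24 = -229569/201758 - 85715/24 = -8649598313/2421096 ≈ -3572.6)
√(F + (-170893 - 207752)/(-12405 - 78215)) = √(-8649598313/2421096 + (-170893 - 207752)/(-12405 - 78215)) = √(-8649598313/2421096 - 378645/(-90620)) = √(-8649598313/2421096 - 378645*(-1/90620)) = √(-8649598313/2421096 + 75729/18124) = √(-39145493161457/10969985976) = I*√107356377751196798431758/5484992988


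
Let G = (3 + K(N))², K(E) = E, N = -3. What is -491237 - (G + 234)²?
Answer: -545993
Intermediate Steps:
G = 0 (G = (3 - 3)² = 0² = 0)
-491237 - (G + 234)² = -491237 - (0 + 234)² = -491237 - 1*234² = -491237 - 1*54756 = -491237 - 54756 = -545993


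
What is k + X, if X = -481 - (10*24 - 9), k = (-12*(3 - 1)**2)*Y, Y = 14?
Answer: -1384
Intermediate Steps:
k = -672 (k = -12*(3 - 1)**2*14 = -12*2**2*14 = -12*4*14 = -48*14 = -672)
X = -712 (X = -481 - (240 - 9) = -481 - 1*231 = -481 - 231 = -712)
k + X = -672 - 712 = -1384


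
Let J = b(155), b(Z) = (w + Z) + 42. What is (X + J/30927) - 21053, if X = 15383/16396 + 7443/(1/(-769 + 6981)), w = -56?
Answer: 7811530415002091/169026364 ≈ 4.6215e+7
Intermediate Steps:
b(Z) = -14 + Z (b(Z) = (-56 + Z) + 42 = -14 + Z)
J = 141 (J = -14 + 155 = 141)
X = 758084094119/16396 (X = 15383*(1/16396) + 7443/(1/6212) = 15383/16396 + 7443/(1/6212) = 15383/16396 + 7443*6212 = 15383/16396 + 46235916 = 758084094119/16396 ≈ 4.6236e+7)
(X + J/30927) - 21053 = (758084094119/16396 + 141/30927) - 21053 = (758084094119/16396 + 141*(1/30927)) - 21053 = (758084094119/16396 + 47/10309) - 21053 = 7815088927043383/169026364 - 21053 = 7811530415002091/169026364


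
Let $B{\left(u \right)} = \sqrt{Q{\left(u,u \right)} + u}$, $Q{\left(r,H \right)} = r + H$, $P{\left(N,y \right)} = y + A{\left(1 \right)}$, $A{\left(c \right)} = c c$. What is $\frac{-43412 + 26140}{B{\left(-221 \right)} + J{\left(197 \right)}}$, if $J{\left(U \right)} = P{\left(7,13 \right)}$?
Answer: $- \frac{241808}{859} + \frac{17272 i \sqrt{663}}{859} \approx -281.5 + 517.73 i$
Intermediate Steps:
$A{\left(c \right)} = c^{2}$
$P{\left(N,y \right)} = 1 + y$ ($P{\left(N,y \right)} = y + 1^{2} = y + 1 = 1 + y$)
$J{\left(U \right)} = 14$ ($J{\left(U \right)} = 1 + 13 = 14$)
$Q{\left(r,H \right)} = H + r$
$B{\left(u \right)} = \sqrt{3} \sqrt{u}$ ($B{\left(u \right)} = \sqrt{\left(u + u\right) + u} = \sqrt{2 u + u} = \sqrt{3 u} = \sqrt{3} \sqrt{u}$)
$\frac{-43412 + 26140}{B{\left(-221 \right)} + J{\left(197 \right)}} = \frac{-43412 + 26140}{\sqrt{3} \sqrt{-221} + 14} = - \frac{17272}{\sqrt{3} i \sqrt{221} + 14} = - \frac{17272}{i \sqrt{663} + 14} = - \frac{17272}{14 + i \sqrt{663}}$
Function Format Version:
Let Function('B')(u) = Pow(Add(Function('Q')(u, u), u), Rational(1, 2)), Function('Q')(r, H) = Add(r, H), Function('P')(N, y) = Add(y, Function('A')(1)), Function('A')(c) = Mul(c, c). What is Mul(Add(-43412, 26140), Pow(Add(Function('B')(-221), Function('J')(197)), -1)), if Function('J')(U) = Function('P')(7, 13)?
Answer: Add(Rational(-241808, 859), Mul(Rational(17272, 859), I, Pow(663, Rational(1, 2)))) ≈ Add(-281.50, Mul(517.73, I))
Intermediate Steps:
Function('A')(c) = Pow(c, 2)
Function('P')(N, y) = Add(1, y) (Function('P')(N, y) = Add(y, Pow(1, 2)) = Add(y, 1) = Add(1, y))
Function('J')(U) = 14 (Function('J')(U) = Add(1, 13) = 14)
Function('Q')(r, H) = Add(H, r)
Function('B')(u) = Mul(Pow(3, Rational(1, 2)), Pow(u, Rational(1, 2))) (Function('B')(u) = Pow(Add(Add(u, u), u), Rational(1, 2)) = Pow(Add(Mul(2, u), u), Rational(1, 2)) = Pow(Mul(3, u), Rational(1, 2)) = Mul(Pow(3, Rational(1, 2)), Pow(u, Rational(1, 2))))
Mul(Add(-43412, 26140), Pow(Add(Function('B')(-221), Function('J')(197)), -1)) = Mul(Add(-43412, 26140), Pow(Add(Mul(Pow(3, Rational(1, 2)), Pow(-221, Rational(1, 2))), 14), -1)) = Mul(-17272, Pow(Add(Mul(Pow(3, Rational(1, 2)), Mul(I, Pow(221, Rational(1, 2)))), 14), -1)) = Mul(-17272, Pow(Add(Mul(I, Pow(663, Rational(1, 2))), 14), -1)) = Mul(-17272, Pow(Add(14, Mul(I, Pow(663, Rational(1, 2)))), -1))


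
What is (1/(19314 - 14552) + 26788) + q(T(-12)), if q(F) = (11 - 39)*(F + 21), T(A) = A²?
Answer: 105564017/4762 ≈ 22168.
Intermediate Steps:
q(F) = -588 - 28*F (q(F) = -28*(21 + F) = -588 - 28*F)
(1/(19314 - 14552) + 26788) + q(T(-12)) = (1/(19314 - 14552) + 26788) + (-588 - 28*(-12)²) = (1/4762 + 26788) + (-588 - 28*144) = (1/4762 + 26788) + (-588 - 4032) = 127564457/4762 - 4620 = 105564017/4762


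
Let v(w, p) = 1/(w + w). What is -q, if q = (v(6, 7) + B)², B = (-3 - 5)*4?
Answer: -146689/144 ≈ -1018.7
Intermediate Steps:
v(w, p) = 1/(2*w)
B = -32 (B = -8*4 = -32)
q = 146689/144 (q = ((½)/6 - 32)² = ((½)*(⅙) - 32)² = (1/12 - 32)² = (-383/12)² = 146689/144 ≈ 1018.7)
-q = -1*146689/144 = -146689/144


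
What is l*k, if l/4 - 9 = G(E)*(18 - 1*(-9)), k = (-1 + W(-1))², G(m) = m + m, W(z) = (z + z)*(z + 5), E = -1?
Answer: -14580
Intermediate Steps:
W(z) = 2*z*(5 + z) (W(z) = (2*z)*(5 + z) = 2*z*(5 + z))
G(m) = 2*m
k = 81 (k = (-1 + 2*(-1)*(5 - 1))² = (-1 + 2*(-1)*4)² = (-1 - 8)² = (-9)² = 81)
l = -180 (l = 36 + 4*((2*(-1))*(18 - 1*(-9))) = 36 + 4*(-2*(18 + 9)) = 36 + 4*(-2*27) = 36 + 4*(-54) = 36 - 216 = -180)
l*k = -180*81 = -14580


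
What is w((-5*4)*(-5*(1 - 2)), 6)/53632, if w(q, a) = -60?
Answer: -15/13408 ≈ -0.0011187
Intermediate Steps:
w((-5*4)*(-5*(1 - 2)), 6)/53632 = -60/53632 = -60*1/53632 = -15/13408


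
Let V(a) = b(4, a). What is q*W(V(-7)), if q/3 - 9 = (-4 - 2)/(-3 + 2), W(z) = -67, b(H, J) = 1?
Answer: -3015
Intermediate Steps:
V(a) = 1
q = 45 (q = 27 + 3*((-4 - 2)/(-3 + 2)) = 27 + 3*(-6/(-1)) = 27 + 3*(-6*(-1)) = 27 + 3*6 = 27 + 18 = 45)
q*W(V(-7)) = 45*(-67) = -3015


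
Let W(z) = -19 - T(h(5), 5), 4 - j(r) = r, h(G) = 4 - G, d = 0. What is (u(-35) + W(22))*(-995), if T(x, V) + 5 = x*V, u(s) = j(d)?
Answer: 4975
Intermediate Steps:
j(r) = 4 - r
u(s) = 4 (u(s) = 4 - 1*0 = 4 + 0 = 4)
T(x, V) = -5 + V*x (T(x, V) = -5 + x*V = -5 + V*x)
W(z) = -9 (W(z) = -19 - (-5 + 5*(4 - 1*5)) = -19 - (-5 + 5*(4 - 5)) = -19 - (-5 + 5*(-1)) = -19 - (-5 - 5) = -19 - 1*(-10) = -19 + 10 = -9)
(u(-35) + W(22))*(-995) = (4 - 9)*(-995) = -5*(-995) = 4975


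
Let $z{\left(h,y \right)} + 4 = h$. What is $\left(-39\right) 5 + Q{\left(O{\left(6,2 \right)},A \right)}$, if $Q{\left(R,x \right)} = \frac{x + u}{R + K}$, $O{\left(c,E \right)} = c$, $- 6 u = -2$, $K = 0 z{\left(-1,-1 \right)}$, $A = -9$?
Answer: $- \frac{1768}{9} \approx -196.44$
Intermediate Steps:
$z{\left(h,y \right)} = -4 + h$
$K = 0$ ($K = 0 \left(-4 - 1\right) = 0 \left(-5\right) = 0$)
$u = \frac{1}{3}$ ($u = \left(- \frac{1}{6}\right) \left(-2\right) = \frac{1}{3} \approx 0.33333$)
$Q{\left(R,x \right)} = \frac{\frac{1}{3} + x}{R}$ ($Q{\left(R,x \right)} = \frac{x + \frac{1}{3}}{R + 0} = \frac{\frac{1}{3} + x}{R}$)
$\left(-39\right) 5 + Q{\left(O{\left(6,2 \right)},A \right)} = \left(-39\right) 5 + \frac{\frac{1}{3} - 9}{6} = -195 + \frac{1}{6} \left(- \frac{26}{3}\right) = -195 - \frac{13}{9} = - \frac{1768}{9}$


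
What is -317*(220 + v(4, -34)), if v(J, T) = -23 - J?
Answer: -61181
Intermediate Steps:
-317*(220 + v(4, -34)) = -317*(220 + (-23 - 1*4)) = -317*(220 + (-23 - 4)) = -317*(220 - 27) = -317*193 = -61181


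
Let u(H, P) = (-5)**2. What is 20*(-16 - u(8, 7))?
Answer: -820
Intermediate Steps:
u(H, P) = 25
20*(-16 - u(8, 7)) = 20*(-16 - 1*25) = 20*(-16 - 25) = 20*(-41) = -820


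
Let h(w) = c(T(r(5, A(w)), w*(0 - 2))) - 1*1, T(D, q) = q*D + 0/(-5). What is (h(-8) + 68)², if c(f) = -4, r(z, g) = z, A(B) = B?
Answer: 3969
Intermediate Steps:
T(D, q) = D*q (T(D, q) = D*q + 0*(-⅕) = D*q + 0 = D*q)
h(w) = -5 (h(w) = -4 - 1*1 = -4 - 1 = -5)
(h(-8) + 68)² = (-5 + 68)² = 63² = 3969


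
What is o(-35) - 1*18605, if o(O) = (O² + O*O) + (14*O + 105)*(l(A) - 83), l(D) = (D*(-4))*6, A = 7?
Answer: 80480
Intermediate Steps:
l(D) = -24*D (l(D) = -4*D*6 = -24*D)
o(O) = -26355 - 3514*O + 2*O² (o(O) = (O² + O*O) + (14*O + 105)*(-24*7 - 83) = (O² + O²) + (105 + 14*O)*(-168 - 83) = 2*O² + (105 + 14*O)*(-251) = 2*O² + (-26355 - 3514*O) = -26355 - 3514*O + 2*O²)
o(-35) - 1*18605 = (-26355 - 3514*(-35) + 2*(-35)²) - 1*18605 = (-26355 + 122990 + 2*1225) - 18605 = (-26355 + 122990 + 2450) - 18605 = 99085 - 18605 = 80480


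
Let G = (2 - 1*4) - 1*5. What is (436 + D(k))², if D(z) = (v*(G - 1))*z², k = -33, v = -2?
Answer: 318979600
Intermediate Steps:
G = -7 (G = (2 - 4) - 5 = -2 - 5 = -7)
D(z) = 16*z² (D(z) = (-2*(-7 - 1))*z² = (-2*(-8))*z² = 16*z²)
(436 + D(k))² = (436 + 16*(-33)²)² = (436 + 16*1089)² = (436 + 17424)² = 17860² = 318979600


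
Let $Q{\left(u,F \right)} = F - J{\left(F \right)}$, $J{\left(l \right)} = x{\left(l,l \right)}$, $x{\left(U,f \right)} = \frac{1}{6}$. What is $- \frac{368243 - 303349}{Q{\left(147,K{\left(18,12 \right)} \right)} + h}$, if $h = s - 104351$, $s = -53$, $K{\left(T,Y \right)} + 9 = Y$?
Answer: $\frac{389364}{626407} \approx 0.62158$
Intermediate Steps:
$K{\left(T,Y \right)} = -9 + Y$
$x{\left(U,f \right)} = \frac{1}{6}$
$J{\left(l \right)} = \frac{1}{6}$
$Q{\left(u,F \right)} = - \frac{1}{6} + F$ ($Q{\left(u,F \right)} = F - \frac{1}{6} = - \frac{1}{6} + F$)
$h = -104404$ ($h = -53 - 104351 = -104404$)
$- \frac{368243 - 303349}{Q{\left(147,K{\left(18,12 \right)} \right)} + h} = - \frac{368243 - 303349}{\left(- \frac{1}{6} + \left(-9 + 12\right)\right) - 104404} = - \frac{64894}{\left(- \frac{1}{6} + 3\right) - 104404} = - \frac{64894}{\frac{17}{6} - 104404} = - \frac{64894}{- \frac{626407}{6}} = - \frac{64894 \left(-6\right)}{626407} = \left(-1\right) \left(- \frac{389364}{626407}\right) = \frac{389364}{626407}$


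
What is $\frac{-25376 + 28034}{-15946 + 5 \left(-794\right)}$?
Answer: $- \frac{1329}{9958} \approx -0.13346$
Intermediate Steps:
$\frac{-25376 + 28034}{-15946 + 5 \left(-794\right)} = \frac{2658}{-15946 - 3970} = \frac{2658}{-19916} = 2658 \left(- \frac{1}{19916}\right) = - \frac{1329}{9958}$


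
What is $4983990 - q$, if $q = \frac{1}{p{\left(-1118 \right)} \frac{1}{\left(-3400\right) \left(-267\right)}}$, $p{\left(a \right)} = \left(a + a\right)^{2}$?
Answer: $\frac{3114804244905}{624962} \approx 4.984 \cdot 10^{6}$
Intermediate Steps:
$p{\left(a \right)} = 4 a^{2}$ ($p{\left(a \right)} = \left(2 a\right)^{2} = 4 a^{2}$)
$q = \frac{113475}{624962}$ ($q = \frac{1}{4 \left(-1118\right)^{2} \frac{1}{\left(-3400\right) \left(-267\right)}} = \frac{1}{4 \cdot 1249924 \cdot \frac{1}{907800}} = \frac{1}{4999696 \cdot \frac{1}{907800}} = \frac{1}{\frac{624962}{113475}} = \frac{113475}{624962} \approx 0.18157$)
$4983990 - q = 4983990 - \frac{113475}{624962} = \frac{3114804244905}{624962}$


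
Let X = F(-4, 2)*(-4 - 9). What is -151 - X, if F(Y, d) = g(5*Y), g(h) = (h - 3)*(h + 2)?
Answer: 5231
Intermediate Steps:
g(h) = (-3 + h)*(2 + h)
F(Y, d) = -6 - 5*Y + 25*Y² (F(Y, d) = -6 + (5*Y)² - 5*Y = -6 + 25*Y² - 5*Y = -6 - 5*Y + 25*Y²)
X = -5382 (X = (-6 - 5*(-4) + 25*(-4)²)*(-4 - 9) = (-6 + 20 + 25*16)*(-13) = (-6 + 20 + 400)*(-13) = 414*(-13) = -5382)
-151 - X = -151 - 1*(-5382) = -151 + 5382 = 5231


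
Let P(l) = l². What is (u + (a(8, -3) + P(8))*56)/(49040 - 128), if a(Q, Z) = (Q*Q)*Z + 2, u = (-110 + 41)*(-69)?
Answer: -765/16304 ≈ -0.046921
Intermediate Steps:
u = 4761 (u = -69*(-69) = 4761)
a(Q, Z) = 2 + Z*Q² (a(Q, Z) = Q²*Z + 2 = Z*Q² + 2 = 2 + Z*Q²)
(u + (a(8, -3) + P(8))*56)/(49040 - 128) = (4761 + ((2 - 3*8²) + 8²)*56)/(49040 - 128) = (4761 + ((2 - 3*64) + 64)*56)/48912 = (4761 + ((2 - 192) + 64)*56)*(1/48912) = (4761 + (-190 + 64)*56)*(1/48912) = (4761 - 126*56)*(1/48912) = (4761 - 7056)*(1/48912) = -2295*1/48912 = -765/16304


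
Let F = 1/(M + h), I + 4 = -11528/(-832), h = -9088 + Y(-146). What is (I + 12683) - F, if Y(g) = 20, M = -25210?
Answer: 22624456975/1782456 ≈ 12693.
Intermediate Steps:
h = -9068 (h = -9088 + 20 = -9068)
I = 1025/104 (I = -4 - 11528/(-832) = -4 - 11528*(-1/832) = -4 + 1441/104 = 1025/104 ≈ 9.8558)
F = -1/34278 (F = 1/(-25210 - 9068) = 1/(-34278) = -1/34278 ≈ -2.9173e-5)
(I + 12683) - F = (1025/104 + 12683) - 1*(-1/34278) = 1320057/104 + 1/34278 = 22624456975/1782456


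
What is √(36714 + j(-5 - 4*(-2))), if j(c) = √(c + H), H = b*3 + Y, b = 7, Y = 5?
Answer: √(36714 + √29) ≈ 191.62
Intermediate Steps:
H = 26 (H = 7*3 + 5 = 21 + 5 = 26)
j(c) = √(26 + c) (j(c) = √(c + 26) = √(26 + c))
√(36714 + j(-5 - 4*(-2))) = √(36714 + √(26 + (-5 - 4*(-2)))) = √(36714 + √(26 + (-5 + 8))) = √(36714 + √(26 + 3)) = √(36714 + √29)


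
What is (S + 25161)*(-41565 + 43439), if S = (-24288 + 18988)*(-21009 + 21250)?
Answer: -2346508486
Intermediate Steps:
S = -1277300 (S = -5300*241 = -1277300)
(S + 25161)*(-41565 + 43439) = (-1277300 + 25161)*(-41565 + 43439) = -1252139*1874 = -2346508486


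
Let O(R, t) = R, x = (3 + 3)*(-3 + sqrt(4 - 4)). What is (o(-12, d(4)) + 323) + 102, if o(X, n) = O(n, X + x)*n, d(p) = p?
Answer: 441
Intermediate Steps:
x = -18 (x = 6*(-3 + sqrt(0)) = 6*(-3 + 0) = 6*(-3) = -18)
o(X, n) = n**2 (o(X, n) = n*n = n**2)
(o(-12, d(4)) + 323) + 102 = (4**2 + 323) + 102 = (16 + 323) + 102 = 339 + 102 = 441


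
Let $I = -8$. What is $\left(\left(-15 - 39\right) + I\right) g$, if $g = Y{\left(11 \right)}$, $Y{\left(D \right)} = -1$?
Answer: $62$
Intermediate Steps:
$g = -1$
$\left(\left(-15 - 39\right) + I\right) g = \left(\left(-15 - 39\right) - 8\right) \left(-1\right) = \left(-54 - 8\right) \left(-1\right) = \left(-62\right) \left(-1\right) = 62$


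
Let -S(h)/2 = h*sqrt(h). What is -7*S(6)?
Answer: 84*sqrt(6) ≈ 205.76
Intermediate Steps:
S(h) = -2*h**(3/2) (S(h) = -2*h*sqrt(h) = -2*h**(3/2))
-7*S(6) = -(-14)*6**(3/2) = -(-14)*6*sqrt(6) = -(-84)*sqrt(6) = 84*sqrt(6)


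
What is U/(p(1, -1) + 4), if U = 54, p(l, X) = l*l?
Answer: 54/5 ≈ 10.800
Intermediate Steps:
p(l, X) = l²
U/(p(1, -1) + 4) = 54/(1² + 4) = 54/(1 + 4) = 54/5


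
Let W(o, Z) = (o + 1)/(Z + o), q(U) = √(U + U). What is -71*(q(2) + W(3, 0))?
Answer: -710/3 ≈ -236.67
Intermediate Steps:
q(U) = √2*√U (q(U) = √(2*U) = √2*√U)
W(o, Z) = (1 + o)/(Z + o)
-71*(q(2) + W(3, 0)) = -71*(√2*√2 + (1 + 3)/(0 + 3)) = -71*(2 + 4/3) = -71*10/3 = -710/3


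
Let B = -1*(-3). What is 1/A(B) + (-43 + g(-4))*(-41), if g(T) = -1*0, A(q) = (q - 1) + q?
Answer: 8816/5 ≈ 1763.2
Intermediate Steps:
B = 3
A(q) = -1 + 2*q (A(q) = (-1 + q) + q = -1 + 2*q)
g(T) = 0
1/A(B) + (-43 + g(-4))*(-41) = 1/(-1 + 2*3) + (-43 + 0)*(-41) = 1/(-1 + 6) - 43*(-41) = 1/5 + 1763 = 8816/5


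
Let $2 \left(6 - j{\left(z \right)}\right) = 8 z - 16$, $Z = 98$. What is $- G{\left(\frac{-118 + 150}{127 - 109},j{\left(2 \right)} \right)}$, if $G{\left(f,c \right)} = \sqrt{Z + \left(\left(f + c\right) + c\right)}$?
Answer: $- \frac{\sqrt{1006}}{3} \approx -10.572$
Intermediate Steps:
$j{\left(z \right)} = 14 - 4 z$ ($j{\left(z \right)} = 6 - \frac{8 z - 16}{2} = 6 - \frac{-16 + 8 z}{2} = 6 - \left(-8 + 4 z\right) = 14 - 4 z$)
$G{\left(f,c \right)} = \sqrt{98 + f + 2 c}$ ($G{\left(f,c \right)} = \sqrt{98 + \left(\left(f + c\right) + c\right)} = \sqrt{98 + \left(\left(c + f\right) + c\right)} = \sqrt{98 + \left(f + 2 c\right)} = \sqrt{98 + f + 2 c}$)
$- G{\left(\frac{-118 + 150}{127 - 109},j{\left(2 \right)} \right)} = - \sqrt{98 + \frac{-118 + 150}{127 - 109} + 2 \left(14 - 8\right)} = - \sqrt{98 + \frac{32}{18} + 2 \left(14 - 8\right)} = - \sqrt{98 + 32 \cdot \frac{1}{18} + 2 \cdot 6} = - \sqrt{98 + \frac{16}{9} + 12} = - \sqrt{\frac{1006}{9}} = - \frac{\sqrt{1006}}{3}$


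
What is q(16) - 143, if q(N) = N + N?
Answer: -111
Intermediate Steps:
q(N) = 2*N
q(16) - 143 = 2*16 - 143 = 32 - 143 = -111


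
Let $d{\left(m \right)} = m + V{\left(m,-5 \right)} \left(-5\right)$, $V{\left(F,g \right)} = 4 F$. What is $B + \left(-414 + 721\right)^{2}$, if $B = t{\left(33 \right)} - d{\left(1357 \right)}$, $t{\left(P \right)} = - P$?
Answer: $119999$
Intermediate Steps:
$d{\left(m \right)} = - 19 m$ ($d{\left(m \right)} = m + 4 m \left(-5\right) = m - 20 m = - 19 m$)
$B = 25750$ ($B = \left(-1\right) 33 - \left(-19\right) 1357 = -33 - -25783 = -33 + 25783 = 25750$)
$B + \left(-414 + 721\right)^{2} = 25750 + \left(-414 + 721\right)^{2} = 25750 + 307^{2} = 25750 + 94249 = 119999$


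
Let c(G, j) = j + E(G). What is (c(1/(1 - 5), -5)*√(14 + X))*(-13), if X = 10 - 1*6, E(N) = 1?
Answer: 156*√2 ≈ 220.62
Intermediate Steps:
X = 4 (X = 10 - 6 = 4)
c(G, j) = 1 + j (c(G, j) = j + 1 = 1 + j)
(c(1/(1 - 5), -5)*√(14 + X))*(-13) = ((1 - 5)*√(14 + 4))*(-13) = -12*√2*(-13) = 156*√2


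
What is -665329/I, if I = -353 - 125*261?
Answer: 665329/32978 ≈ 20.175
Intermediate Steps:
I = -32978 (I = -353 - 32625 = -32978)
-665329/I = -665329/(-32978) = -665329*(-1/32978) = 665329/32978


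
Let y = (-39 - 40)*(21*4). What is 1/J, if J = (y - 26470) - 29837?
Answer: -1/62943 ≈ -1.5887e-5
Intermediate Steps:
y = -6636 (y = -79*84 = -6636)
J = -62943 (J = (-6636 - 26470) - 29837 = -33106 - 29837 = -62943)
1/J = 1/(-62943) = -1/62943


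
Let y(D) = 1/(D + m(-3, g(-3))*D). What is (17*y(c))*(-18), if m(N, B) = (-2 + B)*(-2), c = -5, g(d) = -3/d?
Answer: 102/5 ≈ 20.400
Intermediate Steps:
m(N, B) = 4 - 2*B
y(D) = 1/(3*D) (y(D) = 1/(D + (4 - (-6)/(-3))*D) = 1/(D + (4 - (-6)*(-1)/3)*D) = 1/(D + (4 - 2*1)*D) = 1/(D + (4 - 2)*D) = 1/(D + 2*D) = 1/(3*D))
(17*y(c))*(-18) = (17*((1/3)/(-5)))*(-18) = (17*((1/3)*(-1/5)))*(-18) = (17*(-1/15))*(-18) = -17/15*(-18) = 102/5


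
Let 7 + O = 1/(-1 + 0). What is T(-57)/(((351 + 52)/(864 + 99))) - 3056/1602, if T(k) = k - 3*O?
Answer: -26070763/322803 ≈ -80.764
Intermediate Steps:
O = -8 (O = -7 + 1/(-1 + 0) = -7 + 1/(-1) = -7 - 1 = -8)
T(k) = 24 + k (T(k) = k - 3*(-8) = k + 24 = 24 + k)
T(-57)/(((351 + 52)/(864 + 99))) - 3056/1602 = (24 - 57)/(((351 + 52)/(864 + 99))) - 3056/1602 = -33/(403/963) - 3056*1/1602 = -33/(403*(1/963)) - 1528/801 = -33/403/963 - 1528/801 = -33*963/403 - 1528/801 = -31779/403 - 1528/801 = -26070763/322803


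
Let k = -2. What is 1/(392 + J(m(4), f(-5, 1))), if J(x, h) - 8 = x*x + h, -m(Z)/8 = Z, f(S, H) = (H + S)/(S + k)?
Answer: 7/9972 ≈ 0.00070197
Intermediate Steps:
f(S, H) = (H + S)/(-2 + S) (f(S, H) = (H + S)/(S - 2) = (H + S)/(-2 + S))
m(Z) = -8*Z
J(x, h) = 8 + h + x**2 (J(x, h) = 8 + (x*x + h) = 8 + (x**2 + h) = 8 + (h + x**2) = 8 + h + x**2)
1/(392 + J(m(4), f(-5, 1))) = 1/(392 + (8 + (1 - 5)/(-2 - 5) + (-8*4)**2)) = 1/(392 + (8 - 4/(-7) + (-32)**2)) = 1/(392 + (8 - 1/7*(-4) + 1024)) = 1/(392 + (8 + 4/7 + 1024)) = 1/(392 + 7228/7) = 1/(9972/7) = 7/9972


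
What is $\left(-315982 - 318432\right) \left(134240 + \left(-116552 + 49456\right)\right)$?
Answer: $-42597093616$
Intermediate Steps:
$\left(-315982 - 318432\right) \left(134240 + \left(-116552 + 49456\right)\right) = - 634414 \left(134240 - 67096\right) = \left(-634414\right) 67144 = -42597093616$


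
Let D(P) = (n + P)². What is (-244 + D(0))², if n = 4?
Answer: 51984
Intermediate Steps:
D(P) = (4 + P)²
(-244 + D(0))² = (-244 + (4 + 0)²)² = (-244 + 4²)² = (-244 + 16)² = (-228)² = 51984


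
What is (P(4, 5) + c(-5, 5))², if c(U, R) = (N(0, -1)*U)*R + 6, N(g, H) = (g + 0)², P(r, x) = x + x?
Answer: 256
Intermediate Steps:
P(r, x) = 2*x
N(g, H) = g²
c(U, R) = 6 (c(U, R) = (0²*U)*R + 6 = (0*U)*R + 6 = 0*R + 6 = 0 + 6 = 6)
(P(4, 5) + c(-5, 5))² = (2*5 + 6)² = (10 + 6)² = 16² = 256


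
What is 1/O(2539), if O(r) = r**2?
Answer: 1/6446521 ≈ 1.5512e-7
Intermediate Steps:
1/O(2539) = 1/(2539**2) = 1/6446521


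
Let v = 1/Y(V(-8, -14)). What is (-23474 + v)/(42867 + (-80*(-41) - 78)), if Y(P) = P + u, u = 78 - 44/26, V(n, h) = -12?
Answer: -19624251/38513684 ≈ -0.50954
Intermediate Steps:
u = 992/13 (u = 78 - 44*1/26 = 78 - 22/13 = 992/13 ≈ 76.308)
Y(P) = 992/13 + P (Y(P) = P + 992/13 = 992/13 + P)
v = 13/836 (v = 1/(992/13 - 12) = 1/(836/13) = 13/836 ≈ 0.015550)
(-23474 + v)/(42867 + (-80*(-41) - 78)) = (-23474 + 13/836)/(42867 + (-80*(-41) - 78)) = -19624251/(836*(42867 + (3280 - 78))) = -19624251/(836*(42867 + 3202)) = -19624251/836/46069 = -19624251/836*1/46069 = -19624251/38513684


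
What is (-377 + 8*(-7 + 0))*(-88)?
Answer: 38104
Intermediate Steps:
(-377 + 8*(-7 + 0))*(-88) = (-377 + 8*(-7))*(-88) = (-377 - 56)*(-88) = -433*(-88) = 38104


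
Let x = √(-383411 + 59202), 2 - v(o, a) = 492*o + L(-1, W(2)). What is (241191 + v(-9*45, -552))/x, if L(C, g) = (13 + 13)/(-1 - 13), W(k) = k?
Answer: -3083184*I*√324209/2269463 ≈ -773.55*I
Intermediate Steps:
L(C, g) = -13/7 (L(C, g) = 26/(-14) = 26*(-1/14) = -13/7)
v(o, a) = 27/7 - 492*o (v(o, a) = 2 - (492*o - 13/7) = 2 - (-13/7 + 492*o) = 2 + (13/7 - 492*o) = 27/7 - 492*o)
x = I*√324209 (x = √(-324209) = I*√324209 ≈ 569.39*I)
(241191 + v(-9*45, -552))/x = (241191 + (27/7 - (-4428)*45))/((I*√324209)) = (241191 + (27/7 - 492*(-405)))*(-I*√324209/324209) = (241191 + (27/7 + 199260))*(-I*√324209/324209) = (241191 + 1394847/7)*(-I*√324209/324209) = 3083184*(-I*√324209/324209)/7 = -3083184*I*√324209/2269463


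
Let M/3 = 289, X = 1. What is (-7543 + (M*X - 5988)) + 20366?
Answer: 7702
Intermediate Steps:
M = 867 (M = 3*289 = 867)
(-7543 + (M*X - 5988)) + 20366 = (-7543 + (867*1 - 5988)) + 20366 = (-7543 + (867 - 5988)) + 20366 = (-7543 - 5121) + 20366 = -12664 + 20366 = 7702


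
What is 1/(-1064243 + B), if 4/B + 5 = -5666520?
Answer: -5666525/6030559565579 ≈ -9.3964e-7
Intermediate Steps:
B = -4/5666525 (B = 4/(-5 - 5666520) = 4/(-5666525) = 4*(-1/5666525) = -4/5666525 ≈ -7.0590e-7)
1/(-1064243 + B) = 1/(-1064243 - 4/5666525) = 1/(-6030559565579/5666525) = -5666525/6030559565579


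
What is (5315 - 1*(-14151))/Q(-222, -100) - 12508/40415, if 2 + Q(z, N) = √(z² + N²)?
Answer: 705053/2030340 + 9733*√14821/14820 ≈ 80.301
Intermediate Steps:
Q(z, N) = -2 + √(N² + z²) (Q(z, N) = -2 + √(z² + N²) = -2 + √(N² + z²))
(5315 - 1*(-14151))/Q(-222, -100) - 12508/40415 = (5315 - 1*(-14151))/(-2 + √((-100)² + (-222)²)) - 12508/40415 = (5315 + 14151)/(-2 + √(10000 + 49284)) - 12508*1/40415 = 19466/(-2 + √59284) - 212/685 = 19466/(-2 + 2*√14821) - 212/685 = -212/685 + 19466/(-2 + 2*√14821)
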